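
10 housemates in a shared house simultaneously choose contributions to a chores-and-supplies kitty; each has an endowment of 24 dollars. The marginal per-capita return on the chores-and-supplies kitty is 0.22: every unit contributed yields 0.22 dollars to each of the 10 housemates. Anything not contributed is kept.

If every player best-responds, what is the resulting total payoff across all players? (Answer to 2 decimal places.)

The private return per contributed unit is 0.22 < 1, so contributing 0 is dominant for every player. At the Nash equilibrium everyone keeps their 24, and the group total is 10 × 24 = 240.

240.00 dollars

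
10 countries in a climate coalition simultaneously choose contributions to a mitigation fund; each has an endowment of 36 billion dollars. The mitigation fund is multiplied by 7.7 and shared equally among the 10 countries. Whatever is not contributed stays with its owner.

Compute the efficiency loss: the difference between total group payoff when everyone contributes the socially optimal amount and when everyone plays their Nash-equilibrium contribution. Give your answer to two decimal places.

Each contributed unit returns 7.7/10 = 0.7700 to its contributor — below 1 — so contributing 0 is dominant for every player. At the Nash equilibrium everyone keeps their 36, and the group total is 10 × 36 = 360.
Each contributed unit returns 7.700 to the group as a whole (0.7700 to each of 10 players), which exceeds 1, so the social optimum is full contribution: group total = 7.700 × 360 = 2772.00.
Efficiency loss = 2772.00 − 360 = 2412.00.

2412.00 billion dollars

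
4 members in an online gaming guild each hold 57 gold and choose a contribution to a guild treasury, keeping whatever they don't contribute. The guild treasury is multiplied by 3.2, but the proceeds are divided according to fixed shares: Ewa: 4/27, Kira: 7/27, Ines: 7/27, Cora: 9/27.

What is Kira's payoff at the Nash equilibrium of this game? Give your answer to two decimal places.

Each unit j contributes comes back to j as 3.2 × (j's share), so j prefers to contribute only if that share exceeds 1/3.2 = 0.3125; otherwise keeping the unit dominates.
Cora alone (share 9/27) is above the threshold, contributing 57; the remaining 3 contribute 0. Total contributed: 57.
Kira keeps 57 and receives 3.2 × 57 × 7/27 = 47.29 from the guild treasury, for a payoff of 104.29.

104.29 gold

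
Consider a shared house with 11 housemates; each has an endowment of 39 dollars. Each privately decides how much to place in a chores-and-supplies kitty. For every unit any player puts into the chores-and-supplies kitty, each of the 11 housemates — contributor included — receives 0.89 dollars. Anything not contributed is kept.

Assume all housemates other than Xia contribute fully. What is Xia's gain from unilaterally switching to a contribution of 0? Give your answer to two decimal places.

Switching from a contribution of 39 to 0 lets Xia keep an extra 39 dollars, but lowers the chores-and-supplies kitty by 39, which costs Xia their own share of that drop: 0.89 × 39 = 34.71.
Net gain = 39 − 34.71 = 4.29. The private return per contributed unit (0.89) is below 1, so free-riding is indeed the best response regardless of what the others do.

4.29 dollars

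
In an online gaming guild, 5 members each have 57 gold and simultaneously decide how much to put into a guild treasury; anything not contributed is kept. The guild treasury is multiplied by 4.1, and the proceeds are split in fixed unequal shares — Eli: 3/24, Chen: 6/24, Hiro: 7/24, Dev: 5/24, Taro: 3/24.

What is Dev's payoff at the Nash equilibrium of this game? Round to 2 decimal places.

A player with share s gets back 4.1·s per unit contributed, so full contribution is dominant for anyone with s > 1/4.1 = 0.2439 and zero contribution is dominant for anyone below.
Chen and Hiro clear that bar, contributing 57 each; the remaining 3 contribute 0. Total contributed: 114.
Dev keeps 57 and receives 4.1 × 114 × 5/24 = 97.38 from the guild treasury, for a payoff of 154.38.

154.38 gold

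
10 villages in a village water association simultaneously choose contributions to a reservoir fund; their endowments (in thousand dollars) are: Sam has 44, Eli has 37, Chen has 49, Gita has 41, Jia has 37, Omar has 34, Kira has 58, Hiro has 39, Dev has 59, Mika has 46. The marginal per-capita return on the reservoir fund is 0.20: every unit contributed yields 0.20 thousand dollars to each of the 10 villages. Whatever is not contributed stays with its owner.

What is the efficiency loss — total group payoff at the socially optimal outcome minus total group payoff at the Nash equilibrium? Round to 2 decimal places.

The private return per contributed unit is 0.20 < 1 for everyone, so the Nash equilibrium is zero contribution and the group total is Σ E_j = 44 + 37 + 49 + 41 + 37 + 34 + 58 + 39 + 59 + 46 = 444.
Each contributed unit returns 2.000 to the group, so the social optimum is full contribution by everyone: group total = 2.000 × 444 = 888.00.
Efficiency loss = (2.000 − 1) × 444 = 444.00.

444.00 thousand dollars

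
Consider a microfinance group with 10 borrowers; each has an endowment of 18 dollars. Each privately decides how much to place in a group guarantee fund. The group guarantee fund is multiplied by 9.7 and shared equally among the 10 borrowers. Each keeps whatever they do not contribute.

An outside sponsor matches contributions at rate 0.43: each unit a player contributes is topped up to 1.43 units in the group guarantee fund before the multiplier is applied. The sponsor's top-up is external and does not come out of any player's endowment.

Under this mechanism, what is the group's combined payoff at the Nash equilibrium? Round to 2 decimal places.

2496.78 dollars

Under the mechanism each unit contributed yields 9.7 × 1.43 / 10 = 1.3871 back to its contributor per unit of net cost, which exceeds 1, making full contribution the dominant choice for everyone.
At the Nash equilibrium everyone contributes 18. Group total payoff = 9.7 × 1.43 × 180 = 2496.78.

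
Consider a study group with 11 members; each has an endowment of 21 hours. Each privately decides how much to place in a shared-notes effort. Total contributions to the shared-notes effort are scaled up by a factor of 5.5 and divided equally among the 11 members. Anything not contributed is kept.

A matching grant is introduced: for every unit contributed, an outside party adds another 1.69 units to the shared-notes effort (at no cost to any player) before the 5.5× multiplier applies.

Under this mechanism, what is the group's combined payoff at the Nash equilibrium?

3417.65 hours

The effective private return per unit is now 5.5 × 2.69 / 11 = 1.3450 > 1, so every player's dominant strategy flips to full contribution.
So the Nash equilibrium is full contribution by all 11; the group earns 5.5 × 2.69 × 231 = 3417.65.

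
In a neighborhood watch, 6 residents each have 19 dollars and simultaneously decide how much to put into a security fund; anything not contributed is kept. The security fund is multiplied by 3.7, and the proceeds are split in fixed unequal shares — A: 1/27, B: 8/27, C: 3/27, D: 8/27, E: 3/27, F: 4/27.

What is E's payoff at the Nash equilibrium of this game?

For player j, contributing a unit is worthwhile iff 3.7 × (j's share) ≥ 1, i.e. iff j's share is at least 0.2703.
The shares above 0.2703 belong to B and D, contributing 19 each; the remaining 4 contribute 0. Total contributed: 38.
E keeps 19 and receives 3.7 × 38 × 3/27 = 15.62 from the security fund, for a payoff of 34.62.

34.62 dollars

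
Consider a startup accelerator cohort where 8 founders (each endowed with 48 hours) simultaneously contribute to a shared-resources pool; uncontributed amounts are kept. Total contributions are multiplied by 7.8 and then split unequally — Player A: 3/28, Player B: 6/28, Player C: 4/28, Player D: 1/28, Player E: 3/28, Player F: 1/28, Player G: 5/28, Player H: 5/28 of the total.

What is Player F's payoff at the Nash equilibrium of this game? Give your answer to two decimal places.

101.49 hours

Player j's private return per contributed unit is 7.8 × (j's share). Contributing is weakly dominant for j when that share is at least 1/7.8 = 0.1282, and contributing 0 is dominant otherwise.
Player B, Player C, Player G and Player H are above the threshold, contributing 48 each; the remaining 4 contribute 0. Total contributed: 192.
Player F keeps 48 and receives 7.8 × 192 × 1/28 = 53.49 from the shared-resources pool, for a payoff of 101.49.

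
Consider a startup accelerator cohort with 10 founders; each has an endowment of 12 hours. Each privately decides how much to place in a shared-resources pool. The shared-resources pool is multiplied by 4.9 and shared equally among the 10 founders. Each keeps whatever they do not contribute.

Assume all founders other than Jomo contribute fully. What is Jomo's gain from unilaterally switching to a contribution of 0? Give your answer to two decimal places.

Switching from a contribution of 12 to 0 lets Jomo keep an extra 12 hours, but lowers the shared-resources pool by 12, which costs Jomo their own share of that drop: 4.9/10 × 12 = 5.88.
Net gain = 12 − 5.88 = 6.12. The private return per contributed unit (0.4900) is below 1, so free-riding is indeed the best response regardless of what the others do.

6.12 hours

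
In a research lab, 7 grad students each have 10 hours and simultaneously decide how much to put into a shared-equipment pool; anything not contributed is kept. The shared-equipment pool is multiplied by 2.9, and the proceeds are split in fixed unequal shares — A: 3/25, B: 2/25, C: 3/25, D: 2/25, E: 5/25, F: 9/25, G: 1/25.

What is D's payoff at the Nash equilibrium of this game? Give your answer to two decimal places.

12.32 hours

A player with share s gets back 2.9·s per unit contributed, so full contribution is dominant for anyone with s > 1/2.9 = 0.3448 and zero contribution is dominant for anyone below.
F alone (share 9/25) is above the threshold, contributing 10; the remaining 6 contribute 0. Total contributed: 10.
D keeps 10 and receives 2.9 × 10 × 2/25 = 2.32 from the shared-equipment pool, for a payoff of 12.32.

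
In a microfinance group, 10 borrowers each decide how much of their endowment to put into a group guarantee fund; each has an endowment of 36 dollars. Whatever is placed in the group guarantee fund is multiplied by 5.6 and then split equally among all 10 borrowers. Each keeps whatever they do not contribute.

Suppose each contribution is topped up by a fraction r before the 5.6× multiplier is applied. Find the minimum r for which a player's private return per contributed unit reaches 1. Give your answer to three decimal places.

With matching at rate r, one contributed unit becomes (1 + r) in the group guarantee fund and returns 5.6 × (1 + r) / 10 to the contributor.
Setting this equal to 1: 1 + r = 10/5.6 = 1.7857.
So the minimum matching rate is r = 1.7857 − 1 = 0.786.

0.786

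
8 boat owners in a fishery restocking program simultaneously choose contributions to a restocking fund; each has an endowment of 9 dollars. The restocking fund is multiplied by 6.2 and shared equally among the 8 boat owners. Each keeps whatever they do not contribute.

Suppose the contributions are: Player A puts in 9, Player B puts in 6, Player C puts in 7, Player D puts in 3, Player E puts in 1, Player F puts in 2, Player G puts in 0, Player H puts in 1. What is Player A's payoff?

22.48 dollars

Total contributed: 9 + 6 + 7 + 3 + 1 + 2 + 0 + 1 = 29.
Each receives 6.2 × 29 / 8 = 22.48 from the restocking fund.
Player A keeps 9 − 9 = 0, so Player A's payoff is 0 + 22.48 = 22.48.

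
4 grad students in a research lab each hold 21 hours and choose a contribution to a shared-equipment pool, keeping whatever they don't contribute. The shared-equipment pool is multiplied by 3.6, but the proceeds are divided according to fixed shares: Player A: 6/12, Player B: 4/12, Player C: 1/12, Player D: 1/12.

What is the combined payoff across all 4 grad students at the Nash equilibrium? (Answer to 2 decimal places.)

Player j's private return per contributed unit is 3.6 × (j's share). Contributing is weakly dominant for j when that share is at least 1/3.6 = 0.2778, and contributing 0 is dominant otherwise.
Player A and Player B are above the threshold, contributing 21 each; the remaining 2 contribute 0. Total contributed: 42.
The shared-equipment pool pays out 3.6 × 42 = 151.20 in total (split across the unequal shares, but the aggregate is all that matters for the group sum).
The 2 free-riders keep 21 each, adding 42. Group total = 42 + 151.20 = 193.20.

193.20 hours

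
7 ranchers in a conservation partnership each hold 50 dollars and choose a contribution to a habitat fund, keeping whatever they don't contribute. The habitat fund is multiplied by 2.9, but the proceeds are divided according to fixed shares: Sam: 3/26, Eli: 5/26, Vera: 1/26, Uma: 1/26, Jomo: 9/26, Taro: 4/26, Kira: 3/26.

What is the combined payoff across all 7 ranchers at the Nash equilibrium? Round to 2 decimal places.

445.00 dollars

For player j, contributing a unit is worthwhile iff 2.9 × (j's share) ≥ 1, i.e. iff j's share is at least 0.3448.
The only share above 0.3448 is Jomo's 9/26, contributing 50; the remaining 6 contribute 0. Total contributed: 50.
The habitat fund pays out 2.9 × 50 = 145.00 in total (split across the unequal shares, but the aggregate is all that matters for the group sum).
The 6 free-riders keep 50 each, adding 300. Group total = 300 + 145.00 = 445.00.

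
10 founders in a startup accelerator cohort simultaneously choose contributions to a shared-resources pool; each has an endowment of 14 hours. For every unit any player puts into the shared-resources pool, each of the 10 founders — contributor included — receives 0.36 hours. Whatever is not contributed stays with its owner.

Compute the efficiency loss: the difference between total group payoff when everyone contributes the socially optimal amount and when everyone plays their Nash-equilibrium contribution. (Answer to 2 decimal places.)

364.00 hours

The private return per contributed unit is 0.36 < 1, so contributing 0 is dominant for every player. At the Nash equilibrium everyone keeps their 14, and the group total is 10 × 14 = 140.
Each contributed unit returns 3.600 to the group as a whole (0.36 to each of 10 players), which exceeds 1, so the social optimum is full contribution: group total = 3.600 × 140 = 504.00.
Efficiency loss = 504.00 − 140 = 364.00.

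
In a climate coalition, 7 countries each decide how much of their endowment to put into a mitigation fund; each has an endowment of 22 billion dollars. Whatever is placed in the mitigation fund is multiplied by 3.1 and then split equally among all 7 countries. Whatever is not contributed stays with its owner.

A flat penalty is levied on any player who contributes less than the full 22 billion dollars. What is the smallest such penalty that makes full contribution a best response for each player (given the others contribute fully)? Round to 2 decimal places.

12.26 billion dollars

Given the others contribute fully, the best deviation is to contribute 0 (any partial contribution still incurs the fine and gives up units whose private return 0.4429 is below 1).
Deviating from 22 to 0 saves 22 billion dollars but forfeits the deviator's share of the drop in the mitigation fund: 3.1/7 × 22 = 9.74.
So the deviation gain is 22 − 9.74 = 12.26, and the fine must be at least 12.26 billion dollars to wipe it out.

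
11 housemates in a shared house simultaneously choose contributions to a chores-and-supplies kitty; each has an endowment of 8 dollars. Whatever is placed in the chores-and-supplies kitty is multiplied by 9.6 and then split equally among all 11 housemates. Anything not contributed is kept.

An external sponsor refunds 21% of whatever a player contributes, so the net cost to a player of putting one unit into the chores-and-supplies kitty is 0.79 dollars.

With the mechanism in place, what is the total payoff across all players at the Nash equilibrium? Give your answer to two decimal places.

863.28 dollars

Under the mechanism each unit contributed yields (9.6/11) / 0.79 = 1.1047 back to its contributor per unit of net cost, which exceeds 1, making full contribution the dominant choice for everyone.
So the Nash equilibrium is full contribution by all 11; the group earns 11 × (8 × 0.21 + 9.6 × 8) = 863.28.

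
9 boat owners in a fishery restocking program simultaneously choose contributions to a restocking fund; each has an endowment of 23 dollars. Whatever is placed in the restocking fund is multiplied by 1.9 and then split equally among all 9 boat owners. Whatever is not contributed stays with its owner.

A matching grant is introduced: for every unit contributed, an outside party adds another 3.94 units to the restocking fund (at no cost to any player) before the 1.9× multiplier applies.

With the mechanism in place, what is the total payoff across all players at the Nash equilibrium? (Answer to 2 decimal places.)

1942.90 dollars

With the mechanism, a contributed unit returns 1.9 × 4.94 / 9 = 1.0429 per unit of net cost to the contributor — now above 1 — so contributing fully is weakly dominant for every player.
So the Nash equilibrium is full contribution by all 9; the group earns 1.9 × 4.94 × 207 = 1942.90.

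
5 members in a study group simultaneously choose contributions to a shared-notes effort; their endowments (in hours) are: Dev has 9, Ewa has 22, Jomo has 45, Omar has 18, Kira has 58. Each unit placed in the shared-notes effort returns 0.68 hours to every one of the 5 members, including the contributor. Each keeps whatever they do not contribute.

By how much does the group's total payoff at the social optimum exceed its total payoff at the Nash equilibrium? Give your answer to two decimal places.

The private return per contributed unit is 0.68 < 1 for everyone, so the Nash equilibrium is zero contribution and the group total is Σ E_j = 9 + 22 + 45 + 18 + 58 = 152.
Each contributed unit returns 3.400 to the group, so the social optimum is full contribution by everyone: group total = 3.400 × 152 = 516.80.
Efficiency loss = (3.400 − 1) × 152 = 364.80.

364.80 hours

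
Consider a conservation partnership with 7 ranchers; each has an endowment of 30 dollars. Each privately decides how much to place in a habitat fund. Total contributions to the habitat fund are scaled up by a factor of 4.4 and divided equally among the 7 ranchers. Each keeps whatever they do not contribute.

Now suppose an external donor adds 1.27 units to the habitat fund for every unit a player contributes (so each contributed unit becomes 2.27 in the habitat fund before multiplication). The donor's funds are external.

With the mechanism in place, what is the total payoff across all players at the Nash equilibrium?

With the mechanism, a contributed unit returns 4.4 × 2.27 / 7 = 1.4269 per unit of net cost to the contributor — now above 1 — so contributing fully is weakly dominant for every player.
So the Nash equilibrium is full contribution by all 7; the group earns 4.4 × 2.27 × 210 = 2097.48.

2097.48 dollars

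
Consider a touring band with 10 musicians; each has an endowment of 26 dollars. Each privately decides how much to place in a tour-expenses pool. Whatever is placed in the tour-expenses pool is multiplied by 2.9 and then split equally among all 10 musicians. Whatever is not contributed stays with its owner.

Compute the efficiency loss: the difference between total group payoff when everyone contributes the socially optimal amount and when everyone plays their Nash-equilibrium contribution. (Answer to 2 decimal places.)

494.00 dollars

Each contributed unit returns 2.9/10 = 0.2900 to its contributor — below 1 — so contributing 0 is dominant for every player. At the Nash equilibrium everyone keeps their 26, and the group total is 10 × 26 = 260.
Each contributed unit returns 2.900 to the group as a whole (0.2900 to each of 10 players), which exceeds 1, so the social optimum is full contribution: group total = 2.900 × 260 = 754.00.
Efficiency loss = 754.00 − 260 = 494.00.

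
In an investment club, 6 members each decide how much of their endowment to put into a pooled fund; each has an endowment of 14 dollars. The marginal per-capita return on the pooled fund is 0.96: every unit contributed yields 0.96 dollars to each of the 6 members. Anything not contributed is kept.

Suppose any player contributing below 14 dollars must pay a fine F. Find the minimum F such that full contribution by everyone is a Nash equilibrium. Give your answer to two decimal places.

0.56 dollars

Given the others contribute fully, the best deviation is to contribute 0 (any partial contribution still incurs the fine and gives up units whose private return 0.96 is below 1).
Deviating from 14 to 0 saves 14 dollars but forfeits the deviator's share of the drop in the pooled fund: 0.96 × 14 = 13.44.
So the deviation gain is 14 − 13.44 = 0.56, and the fine must be at least 0.56 dollars to wipe it out.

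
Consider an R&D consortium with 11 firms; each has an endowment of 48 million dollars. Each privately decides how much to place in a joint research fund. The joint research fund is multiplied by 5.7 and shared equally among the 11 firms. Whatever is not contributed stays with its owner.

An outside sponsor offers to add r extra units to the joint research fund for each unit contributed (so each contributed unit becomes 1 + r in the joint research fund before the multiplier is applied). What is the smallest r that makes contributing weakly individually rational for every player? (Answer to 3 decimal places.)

With matching at rate r, one contributed unit becomes (1 + r) in the joint research fund and returns 5.7 × (1 + r) / 11 to the contributor.
Setting this equal to 1: 1 + r = 11/5.7 = 1.9298.
So the minimum matching rate is r = 1.9298 − 1 = 0.930.

0.930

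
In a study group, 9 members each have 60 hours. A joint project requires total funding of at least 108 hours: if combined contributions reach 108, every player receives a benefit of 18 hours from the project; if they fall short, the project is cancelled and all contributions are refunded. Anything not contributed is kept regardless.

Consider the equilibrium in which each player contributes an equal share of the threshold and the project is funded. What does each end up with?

66 hours

Equal share of the threshold: 108/9 = 12.
At this profile no one gains by cutting their contribution: any cut drops the total below 108, the project is cancelled, contributions are refunded, and the deviator ends with 60, which is less than 60 − 12 + 18 = 66. Contributing more than 12 just wastes the excess. So contributing exactly 12 is a best response.
Each player's payoff: 60 − 12 + 18 = 66.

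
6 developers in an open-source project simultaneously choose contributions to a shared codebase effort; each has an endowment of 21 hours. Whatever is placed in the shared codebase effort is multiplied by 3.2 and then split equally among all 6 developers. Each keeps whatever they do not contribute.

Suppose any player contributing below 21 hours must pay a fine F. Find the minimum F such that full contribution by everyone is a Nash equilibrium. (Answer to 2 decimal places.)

9.80 hours

Given the others contribute fully, the best deviation is to contribute 0 (any partial contribution still incurs the fine and gives up units whose private return 0.5333 is below 1).
Deviating from 21 to 0 saves 21 hours but forfeits the deviator's share of the drop in the shared codebase effort: 3.2/6 × 21 = 11.20.
So the deviation gain is 21 − 11.20 = 9.80, and the fine must be at least 9.80 hours to wipe it out.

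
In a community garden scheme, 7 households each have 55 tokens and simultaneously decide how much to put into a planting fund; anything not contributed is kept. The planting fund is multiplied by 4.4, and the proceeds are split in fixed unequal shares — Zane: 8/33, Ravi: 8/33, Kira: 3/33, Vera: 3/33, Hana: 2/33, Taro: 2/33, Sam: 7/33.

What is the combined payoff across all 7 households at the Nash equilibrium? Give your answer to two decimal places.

759.00 tokens

Player j's private return per contributed unit is 4.4 × (j's share). Contributing is weakly dominant for j when that share is at least 1/4.4 = 0.2273, and contributing 0 is dominant otherwise.
Zane and Ravi clear that bar, contributing 55 each; the remaining 5 contribute 0. Total contributed: 110.
The planting fund pays out 4.4 × 110 = 484.00 in total (split across the unequal shares, but the aggregate is all that matters for the group sum).
The 5 free-riders keep 55 each, adding 275. Group total = 275 + 484.00 = 759.00.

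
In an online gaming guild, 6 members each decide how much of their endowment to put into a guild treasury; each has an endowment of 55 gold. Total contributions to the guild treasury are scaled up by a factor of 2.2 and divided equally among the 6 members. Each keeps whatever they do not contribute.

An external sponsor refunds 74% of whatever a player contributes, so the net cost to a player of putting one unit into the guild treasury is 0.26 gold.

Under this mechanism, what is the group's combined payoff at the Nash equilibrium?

Under the mechanism each unit contributed yields (2.2/6) / 0.26 = 1.4103 back to its contributor per unit of net cost, which exceeds 1, making full contribution the dominant choice for everyone.
So the Nash equilibrium is full contribution by all 6; the group earns 6 × (55 × 0.74 + 2.2 × 55) = 970.20.

970.20 gold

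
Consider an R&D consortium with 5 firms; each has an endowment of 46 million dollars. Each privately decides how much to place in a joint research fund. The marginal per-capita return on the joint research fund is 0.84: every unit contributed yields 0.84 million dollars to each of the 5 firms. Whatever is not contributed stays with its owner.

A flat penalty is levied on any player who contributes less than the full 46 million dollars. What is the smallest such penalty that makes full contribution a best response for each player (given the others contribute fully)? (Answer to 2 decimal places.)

7.36 million dollars

Given the others contribute fully, the best deviation is to contribute 0 (any partial contribution still incurs the fine and gives up units whose private return 0.84 is below 1).
Deviating from 46 to 0 saves 46 million dollars but forfeits the deviator's share of the drop in the joint research fund: 0.84 × 46 = 38.64.
So the deviation gain is 46 − 38.64 = 7.36, and the fine must be at least 7.36 million dollars to wipe it out.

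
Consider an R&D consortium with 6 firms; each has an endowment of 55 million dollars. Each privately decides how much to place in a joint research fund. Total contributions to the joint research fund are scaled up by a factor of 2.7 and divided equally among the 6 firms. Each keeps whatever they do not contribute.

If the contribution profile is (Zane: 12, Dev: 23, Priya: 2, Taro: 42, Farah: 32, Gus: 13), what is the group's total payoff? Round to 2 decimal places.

Total contributed: 12 + 23 + 2 + 42 + 32 + 13 = 124; total kept: 6 × 55 − 124 = 206.
The joint research fund pays out 2.7 × 124 = 334.80 in aggregate.
Group total = 206 + 334.80 = 540.80.

540.80 million dollars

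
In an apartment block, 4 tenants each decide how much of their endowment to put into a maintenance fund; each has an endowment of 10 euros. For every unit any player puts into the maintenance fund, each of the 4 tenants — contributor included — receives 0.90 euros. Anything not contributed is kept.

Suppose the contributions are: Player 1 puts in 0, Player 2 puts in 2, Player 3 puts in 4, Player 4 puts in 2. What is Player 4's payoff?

15.20 euros

Total contributed: 0 + 2 + 4 + 2 = 8.
Each receives 0.90 × 8 = 7.20 from the maintenance fund.
Player 4 keeps 10 − 2 = 8, so Player 4's payoff is 8 + 7.20 = 15.20.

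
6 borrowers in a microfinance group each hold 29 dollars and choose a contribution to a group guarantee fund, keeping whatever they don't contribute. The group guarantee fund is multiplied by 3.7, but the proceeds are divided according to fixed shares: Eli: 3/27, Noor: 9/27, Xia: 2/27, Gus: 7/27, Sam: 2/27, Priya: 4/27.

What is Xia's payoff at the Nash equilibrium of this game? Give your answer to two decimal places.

36.95 dollars

A player with share s gets back 3.7·s per unit contributed, so full contribution is dominant for anyone with s > 1/3.7 = 0.2703 and zero contribution is dominant for anyone below.
Noor alone (share 9/27) is above the threshold, contributing 29; the remaining 5 contribute 0. Total contributed: 29.
Xia keeps 29 and receives 3.7 × 29 × 2/27 = 7.95 from the group guarantee fund, for a payoff of 36.95.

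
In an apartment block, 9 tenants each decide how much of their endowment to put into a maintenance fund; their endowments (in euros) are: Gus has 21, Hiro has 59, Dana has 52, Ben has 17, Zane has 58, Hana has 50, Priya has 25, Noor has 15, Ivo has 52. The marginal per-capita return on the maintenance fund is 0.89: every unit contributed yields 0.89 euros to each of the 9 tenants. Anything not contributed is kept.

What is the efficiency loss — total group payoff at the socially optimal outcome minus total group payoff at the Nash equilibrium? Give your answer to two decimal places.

The private return per contributed unit is 0.89 < 1 for everyone, so the Nash equilibrium is zero contribution and the group total is Σ E_j = 21 + 59 + 52 + 17 + 58 + 50 + 25 + 15 + 52 = 349.
Each contributed unit returns 8.010 to the group, so the social optimum is full contribution by everyone: group total = 8.010 × 349 = 2795.49.
Efficiency loss = (8.010 − 1) × 349 = 2446.49.

2446.49 euros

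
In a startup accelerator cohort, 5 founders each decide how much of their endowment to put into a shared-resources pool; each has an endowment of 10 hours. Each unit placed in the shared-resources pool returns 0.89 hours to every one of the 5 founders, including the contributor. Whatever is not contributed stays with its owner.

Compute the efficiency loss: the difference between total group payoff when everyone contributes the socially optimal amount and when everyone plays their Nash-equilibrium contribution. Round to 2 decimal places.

172.50 hours

The private return per contributed unit is 0.89 < 1, so contributing 0 is dominant for every player. At the Nash equilibrium everyone keeps their 10, and the group total is 5 × 10 = 50.
Each contributed unit returns 4.450 to the group as a whole (0.89 to each of 5 players), which exceeds 1, so the social optimum is full contribution: group total = 4.450 × 50 = 222.50.
Efficiency loss = 222.50 − 50 = 172.50.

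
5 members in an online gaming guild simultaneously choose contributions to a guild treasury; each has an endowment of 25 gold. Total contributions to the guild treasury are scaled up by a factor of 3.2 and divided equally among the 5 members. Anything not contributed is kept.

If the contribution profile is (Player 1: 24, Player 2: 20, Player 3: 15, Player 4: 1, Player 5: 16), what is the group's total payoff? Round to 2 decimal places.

Total contributed: 24 + 20 + 15 + 1 + 16 = 76; total kept: 5 × 25 − 76 = 49.
The guild treasury pays out 3.2 × 76 = 243.20 in aggregate.
Group total = 49 + 243.20 = 292.20.

292.20 gold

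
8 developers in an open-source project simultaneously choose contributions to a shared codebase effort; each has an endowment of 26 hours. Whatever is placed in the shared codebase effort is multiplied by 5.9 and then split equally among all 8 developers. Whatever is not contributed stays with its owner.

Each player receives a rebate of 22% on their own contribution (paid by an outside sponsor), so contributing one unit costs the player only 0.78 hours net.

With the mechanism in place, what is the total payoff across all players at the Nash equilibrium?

With the mechanism, a contributed unit returns (5.9/8) / 0.78 = 0.9455 per unit of net cost — still below 1 — so contributing 0 remains dominant for every player.
Everyone keeps their endowment and the group total is 8 × 26 = 208.

208.00 hours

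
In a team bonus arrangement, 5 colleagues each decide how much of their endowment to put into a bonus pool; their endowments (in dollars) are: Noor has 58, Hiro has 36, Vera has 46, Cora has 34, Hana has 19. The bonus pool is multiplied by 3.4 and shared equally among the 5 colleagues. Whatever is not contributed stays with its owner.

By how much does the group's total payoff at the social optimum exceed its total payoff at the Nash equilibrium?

463.20 dollars

The private return per contributed unit is 3.4/5 = 0.6800 < 1 for every player regardless of endowment, so the Nash equilibrium is zero contribution and the group total is Σ E_j = 58 + 36 + 46 + 34 + 19 = 193.
Each contributed unit returns 3.400 to the group, so the social optimum is full contribution by everyone: group total = 3.400 × 193 = 656.20.
Efficiency loss = (3.400 − 1) × 193 = 463.20.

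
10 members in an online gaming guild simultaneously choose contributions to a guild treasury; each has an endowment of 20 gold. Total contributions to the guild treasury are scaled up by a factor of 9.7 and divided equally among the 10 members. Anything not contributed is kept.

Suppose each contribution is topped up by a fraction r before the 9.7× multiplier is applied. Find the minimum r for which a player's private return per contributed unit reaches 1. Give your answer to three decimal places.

With matching at rate r, one contributed unit becomes (1 + r) in the guild treasury and returns 9.7 × (1 + r) / 10 to the contributor.
Setting this equal to 1: 1 + r = 10/9.7 = 1.0309.
So the minimum matching rate is r = 1.0309 − 1 = 0.031.

0.031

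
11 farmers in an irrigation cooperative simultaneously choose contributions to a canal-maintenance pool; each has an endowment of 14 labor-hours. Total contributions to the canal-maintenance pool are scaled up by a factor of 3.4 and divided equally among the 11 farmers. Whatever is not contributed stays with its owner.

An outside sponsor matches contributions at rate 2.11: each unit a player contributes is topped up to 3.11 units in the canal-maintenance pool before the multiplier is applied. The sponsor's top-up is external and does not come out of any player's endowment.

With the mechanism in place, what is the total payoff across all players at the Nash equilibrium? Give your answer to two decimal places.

154.00 labor-hours

Even with the mechanism, each unit contributed returns only 3.4 × 3.11 / 11 = 0.9613 per unit of net cost, so contributing nothing is still dominant.
Everyone keeps their endowment and the group total is 11 × 14 = 154.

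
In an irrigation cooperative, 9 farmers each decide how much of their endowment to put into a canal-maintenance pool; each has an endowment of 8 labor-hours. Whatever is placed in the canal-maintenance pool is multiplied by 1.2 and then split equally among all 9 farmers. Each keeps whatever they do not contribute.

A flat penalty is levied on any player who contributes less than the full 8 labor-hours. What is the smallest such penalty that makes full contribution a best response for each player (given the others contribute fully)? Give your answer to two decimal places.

6.93 labor-hours

Given the others contribute fully, the best deviation is to contribute 0 (any partial contribution still incurs the fine and gives up units whose private return 0.1333 is below 1).
Deviating from 8 to 0 saves 8 labor-hours but forfeits the deviator's share of the drop in the canal-maintenance pool: 1.2/9 × 8 = 1.07.
So the deviation gain is 8 − 1.07 = 6.93, and the fine must be at least 6.93 labor-hours to wipe it out.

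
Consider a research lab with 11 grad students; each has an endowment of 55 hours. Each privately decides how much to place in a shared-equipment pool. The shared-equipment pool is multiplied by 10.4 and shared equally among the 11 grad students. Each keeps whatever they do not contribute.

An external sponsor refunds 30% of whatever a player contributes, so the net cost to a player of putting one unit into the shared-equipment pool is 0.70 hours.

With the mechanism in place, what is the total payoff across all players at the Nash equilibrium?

6473.50 hours

Under the mechanism each unit contributed yields (10.4/11) / 0.70 = 1.3506 back to its contributor per unit of net cost, which exceeds 1, making full contribution the dominant choice for everyone.
At the Nash equilibrium everyone contributes 55. Group total payoff = 11 × (55 × 0.30 + 10.4 × 55) = 6473.50.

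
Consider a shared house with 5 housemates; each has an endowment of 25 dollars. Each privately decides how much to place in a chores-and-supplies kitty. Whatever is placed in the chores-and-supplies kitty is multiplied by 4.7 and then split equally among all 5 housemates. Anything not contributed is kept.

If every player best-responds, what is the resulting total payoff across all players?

Each contributed unit returns 4.7/5 = 0.9400 to its contributor — below 1 — so contributing 0 is dominant for every player. At the Nash equilibrium everyone keeps their 25, and the group total is 5 × 25 = 125.

125.00 dollars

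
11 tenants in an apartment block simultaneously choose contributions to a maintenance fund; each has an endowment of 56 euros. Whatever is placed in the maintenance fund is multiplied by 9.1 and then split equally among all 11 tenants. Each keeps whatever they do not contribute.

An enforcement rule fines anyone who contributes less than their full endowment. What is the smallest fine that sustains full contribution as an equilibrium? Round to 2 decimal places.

Given the others contribute fully, the best deviation is to contribute 0 (any partial contribution still incurs the fine and gives up units whose private return 0.8273 is below 1).
Deviating from 56 to 0 saves 56 euros but forfeits the deviator's share of the drop in the maintenance fund: 9.1/11 × 56 = 46.33.
So the deviation gain is 56 − 46.33 = 9.67, and the fine must be at least 9.67 euros to wipe it out.

9.67 euros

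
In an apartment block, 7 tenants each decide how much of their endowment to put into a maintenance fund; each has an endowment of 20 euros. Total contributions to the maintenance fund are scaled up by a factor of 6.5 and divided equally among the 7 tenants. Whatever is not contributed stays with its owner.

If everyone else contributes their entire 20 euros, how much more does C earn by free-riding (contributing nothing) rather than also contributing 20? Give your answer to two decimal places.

Switching from a contribution of 20 to 0 lets C keep an extra 20 euros, but lowers the maintenance fund by 20, which costs C their own share of that drop: 6.5/7 × 20 = 18.57.
Net gain = 20 − 18.57 = 1.43. The private return per contributed unit (0.9286) is below 1, so free-riding is indeed the best response regardless of what the others do.

1.43 euros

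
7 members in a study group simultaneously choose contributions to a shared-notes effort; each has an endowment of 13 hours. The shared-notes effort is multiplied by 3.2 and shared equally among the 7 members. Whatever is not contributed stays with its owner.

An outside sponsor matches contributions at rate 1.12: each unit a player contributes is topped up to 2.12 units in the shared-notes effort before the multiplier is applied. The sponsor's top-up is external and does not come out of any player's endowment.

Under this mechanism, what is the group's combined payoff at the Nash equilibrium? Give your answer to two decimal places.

With the mechanism, a contributed unit returns 3.2 × 2.12 / 7 = 0.9691 per unit of net cost — still below 1 — so contributing 0 remains dominant for every player.
Everyone keeps their endowment and the group total is 7 × 13 = 91.

91.00 hours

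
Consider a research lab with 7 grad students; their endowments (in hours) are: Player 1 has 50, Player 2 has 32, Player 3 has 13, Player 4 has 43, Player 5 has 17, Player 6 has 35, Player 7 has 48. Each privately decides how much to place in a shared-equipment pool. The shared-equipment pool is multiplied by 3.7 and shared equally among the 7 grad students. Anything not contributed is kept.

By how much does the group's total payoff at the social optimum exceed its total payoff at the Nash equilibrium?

The private return per contributed unit is 3.7/7 = 0.5286 < 1 for every player regardless of endowment, so the Nash equilibrium is zero contribution and the group total is Σ E_j = 50 + 32 + 13 + 43 + 17 + 35 + 48 = 238.
Each contributed unit returns 3.700 to the group, so the social optimum is full contribution by everyone: group total = 3.700 × 238 = 880.60.
Efficiency loss = (3.700 − 1) × 238 = 642.60.

642.60 hours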